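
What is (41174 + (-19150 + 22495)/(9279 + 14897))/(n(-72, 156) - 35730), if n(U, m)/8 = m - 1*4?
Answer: -995425969/834410464 ≈ -1.1930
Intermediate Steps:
n(U, m) = -32 + 8*m (n(U, m) = 8*(m - 1*4) = 8*(m - 4) = 8*(-4 + m) = -32 + 8*m)
(41174 + (-19150 + 22495)/(9279 + 14897))/(n(-72, 156) - 35730) = (41174 + (-19150 + 22495)/(9279 + 14897))/((-32 + 8*156) - 35730) = (41174 + 3345/24176)/((-32 + 1248) - 35730) = (41174 + 3345*(1/24176))/(1216 - 35730) = (41174 + 3345/24176)/(-34514) = (995425969/24176)*(-1/34514) = -995425969/834410464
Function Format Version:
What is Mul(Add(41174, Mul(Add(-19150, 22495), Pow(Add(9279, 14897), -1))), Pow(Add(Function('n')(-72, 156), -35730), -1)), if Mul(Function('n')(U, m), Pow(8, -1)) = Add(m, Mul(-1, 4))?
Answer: Rational(-995425969, 834410464) ≈ -1.1930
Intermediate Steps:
Function('n')(U, m) = Add(-32, Mul(8, m)) (Function('n')(U, m) = Mul(8, Add(m, Mul(-1, 4))) = Mul(8, Add(m, -4)) = Mul(8, Add(-4, m)) = Add(-32, Mul(8, m)))
Mul(Add(41174, Mul(Add(-19150, 22495), Pow(Add(9279, 14897), -1))), Pow(Add(Function('n')(-72, 156), -35730), -1)) = Mul(Add(41174, Mul(Add(-19150, 22495), Pow(Add(9279, 14897), -1))), Pow(Add(Add(-32, Mul(8, 156)), -35730), -1)) = Mul(Add(41174, Mul(3345, Pow(24176, -1))), Pow(Add(Add(-32, 1248), -35730), -1)) = Mul(Add(41174, Mul(3345, Rational(1, 24176))), Pow(Add(1216, -35730), -1)) = Mul(Add(41174, Rational(3345, 24176)), Pow(-34514, -1)) = Mul(Rational(995425969, 24176), Rational(-1, 34514)) = Rational(-995425969, 834410464)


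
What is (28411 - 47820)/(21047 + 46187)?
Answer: -19409/67234 ≈ -0.28868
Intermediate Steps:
(28411 - 47820)/(21047 + 46187) = -19409/67234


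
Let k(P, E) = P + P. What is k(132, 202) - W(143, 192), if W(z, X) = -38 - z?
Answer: 445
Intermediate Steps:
k(P, E) = 2*P
k(132, 202) - W(143, 192) = 2*132 - (-38 - 1*143) = 264 - (-38 - 143) = 264 - 1*(-181) = 264 + 181 = 445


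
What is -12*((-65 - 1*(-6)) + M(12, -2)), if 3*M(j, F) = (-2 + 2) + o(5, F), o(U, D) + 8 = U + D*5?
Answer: 760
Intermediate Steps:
o(U, D) = -8 + U + 5*D (o(U, D) = -8 + (U + D*5) = -8 + (U + 5*D) = -8 + U + 5*D)
M(j, F) = -1 + 5*F/3 (M(j, F) = ((-2 + 2) + (-8 + 5 + 5*F))/3 = (0 + (-3 + 5*F))/3 = (-3 + 5*F)/3 = -1 + 5*F/3)
-12*((-65 - 1*(-6)) + M(12, -2)) = -12*((-65 - 1*(-6)) + (-1 + (5/3)*(-2))) = -12*((-65 + 6) + (-1 - 10/3)) = -12*(-59 - 13/3) = -12*(-190/3) = 760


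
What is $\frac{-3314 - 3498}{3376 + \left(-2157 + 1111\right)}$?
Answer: $- \frac{3406}{1165} \approx -2.9236$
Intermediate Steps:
$\frac{-3314 - 3498}{3376 + \left(-2157 + 1111\right)} = - \frac{6812}{3376 - 1046} = - \frac{6812}{2330} = \left(-6812\right) \frac{1}{2330} = - \frac{3406}{1165}$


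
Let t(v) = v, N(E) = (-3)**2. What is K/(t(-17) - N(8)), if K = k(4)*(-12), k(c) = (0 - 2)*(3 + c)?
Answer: -84/13 ≈ -6.4615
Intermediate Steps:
N(E) = 9
k(c) = -6 - 2*c (k(c) = -2*(3 + c) = -6 - 2*c)
K = 168 (K = (-6 - 2*4)*(-12) = (-6 - 8)*(-12) = -14*(-12) = 168)
K/(t(-17) - N(8)) = 168/(-17 - 1*9) = 168/(-17 - 9) = 168/(-26) = 168*(-1/26) = -84/13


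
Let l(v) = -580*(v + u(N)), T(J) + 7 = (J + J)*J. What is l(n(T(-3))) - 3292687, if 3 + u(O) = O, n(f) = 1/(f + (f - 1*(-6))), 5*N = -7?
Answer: -23031090/7 ≈ -3.2902e+6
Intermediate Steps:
N = -7/5 (N = (⅕)*(-7) = -7/5 ≈ -1.4000)
T(J) = -7 + 2*J² (T(J) = -7 + (J + J)*J = -7 + (2*J)*J = -7 + 2*J²)
n(f) = 1/(6 + 2*f) (n(f) = 1/(f + (f + 6)) = 1/(f + (6 + f)) = 1/(6 + 2*f))
u(O) = -3 + O
l(v) = 2552 - 580*v (l(v) = -580*(v + (-3 - 7/5)) = -580*(v - 22/5) = -580*(-22/5 + v) = 2552 - 580*v)
l(n(T(-3))) - 3292687 = (2552 - 290/(3 + (-7 + 2*(-3)²))) - 3292687 = (2552 - 290/(3 + (-7 + 2*9))) - 3292687 = (2552 - 290/(3 + (-7 + 18))) - 3292687 = (2552 - 290/(3 + 11)) - 3292687 = (2552 - 290/14) - 3292687 = (2552 - 580*1/28) - 3292687 = (2552 - 145/7) - 3292687 = 17719/7 - 3292687 = -23031090/7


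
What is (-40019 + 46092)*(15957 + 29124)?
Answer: 273776913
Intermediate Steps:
(-40019 + 46092)*(15957 + 29124) = 6073*45081 = 273776913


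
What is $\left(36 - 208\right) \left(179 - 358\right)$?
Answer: $30788$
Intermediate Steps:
$\left(36 - 208\right) \left(179 - 358\right) = \left(-172\right) \left(-179\right) = 30788$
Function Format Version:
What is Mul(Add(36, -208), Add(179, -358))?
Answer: 30788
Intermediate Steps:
Mul(Add(36, -208), Add(179, -358)) = Mul(-172, -179) = 30788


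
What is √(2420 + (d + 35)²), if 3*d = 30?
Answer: √4445 ≈ 66.671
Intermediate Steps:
d = 10 (d = (⅓)*30 = 10)
√(2420 + (d + 35)²) = √(2420 + (10 + 35)²) = √(2420 + 45²) = √(2420 + 2025) = √4445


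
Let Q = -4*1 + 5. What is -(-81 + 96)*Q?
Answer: -15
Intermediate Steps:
Q = 1 (Q = -4 + 5 = 1)
-(-81 + 96)*Q = -(-81 + 96) = -15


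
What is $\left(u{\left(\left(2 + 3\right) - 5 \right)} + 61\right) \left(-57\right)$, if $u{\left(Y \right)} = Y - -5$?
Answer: $-3762$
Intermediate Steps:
$u{\left(Y \right)} = 5 + Y$ ($u{\left(Y \right)} = Y + 5 = 5 + Y$)
$\left(u{\left(\left(2 + 3\right) - 5 \right)} + 61\right) \left(-57\right) = \left(\left(5 + \left(\left(2 + 3\right) - 5\right)\right) + 61\right) \left(-57\right) = \left(\left(5 + \left(5 - 5\right)\right) + 61\right) \left(-57\right) = \left(\left(5 + 0\right) + 61\right) \left(-57\right) = \left(5 + 61\right) \left(-57\right) = 66 \left(-57\right) = -3762$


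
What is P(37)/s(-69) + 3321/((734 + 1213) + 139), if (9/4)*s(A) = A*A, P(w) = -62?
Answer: 862238/551747 ≈ 1.5627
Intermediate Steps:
s(A) = 4*A**2/9 (s(A) = 4*(A*A)/9 = 4*A**2/9)
P(37)/s(-69) + 3321/((734 + 1213) + 139) = -62/((4/9)*(-69)**2) + 3321/((734 + 1213) + 139) = -62/((4/9)*4761) + 3321/(1947 + 139) = -62/2116 + 3321/2086 = -62*1/2116 + 3321*(1/2086) = -31/1058 + 3321/2086 = 862238/551747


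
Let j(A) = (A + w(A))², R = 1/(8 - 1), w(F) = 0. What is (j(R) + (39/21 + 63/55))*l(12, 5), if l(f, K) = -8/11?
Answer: -65176/29645 ≈ -2.1985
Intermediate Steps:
R = ⅐ (R = 1/7 = ⅐ ≈ 0.14286)
l(f, K) = -8/11 (l(f, K) = -8*1/11 = -8/11)
j(A) = A² (j(A) = (A + 0)² = A²)
(j(R) + (39/21 + 63/55))*l(12, 5) = ((⅐)² + (39/21 + 63/55))*(-8/11) = (1/49 + (39*(1/21) + 63*(1/55)))*(-8/11) = (1/49 + (13/7 + 63/55))*(-8/11) = (1/49 + 1156/385)*(-8/11) = (8147/2695)*(-8/11) = -65176/29645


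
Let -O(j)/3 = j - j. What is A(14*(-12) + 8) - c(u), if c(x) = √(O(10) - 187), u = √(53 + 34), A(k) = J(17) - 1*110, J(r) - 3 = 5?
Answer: -102 - I*√187 ≈ -102.0 - 13.675*I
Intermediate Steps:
O(j) = 0 (O(j) = -3*(j - j) = -3*0 = 0)
J(r) = 8 (J(r) = 3 + 5 = 8)
A(k) = -102 (A(k) = 8 - 1*110 = 8 - 110 = -102)
u = √87 ≈ 9.3274
c(x) = I*√187 (c(x) = √(0 - 187) = √(-187) = I*√187)
A(14*(-12) + 8) - c(u) = -102 - I*√187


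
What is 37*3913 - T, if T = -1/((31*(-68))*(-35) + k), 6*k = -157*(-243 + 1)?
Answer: 34796231200/240337 ≈ 1.4478e+5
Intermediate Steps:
k = 18997/3 (k = (-157*(-243 + 1))/6 = (-157*(-242))/6 = (⅙)*37994 = 18997/3 ≈ 6332.3)
T = -3/240337 (T = -1/((31*(-68))*(-35) + 18997/3) = -1/(-2108*(-35) + 18997/3) = -1/(73780 + 18997/3) = -1/240337/3 = -1*3/240337 = -3/240337 ≈ -1.2482e-5)
37*3913 - T = 37*3913 - 1*(-3/240337) = 144781 + 3/240337 = 34796231200/240337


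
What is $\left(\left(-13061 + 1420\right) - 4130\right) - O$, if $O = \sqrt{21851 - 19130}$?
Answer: $-15771 - \sqrt{2721} \approx -15823.0$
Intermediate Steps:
$O = \sqrt{2721} \approx 52.163$
$\left(\left(-13061 + 1420\right) - 4130\right) - O = \left(\left(-13061 + 1420\right) - 4130\right) - \sqrt{2721} = \left(-11641 - 4130\right) - \sqrt{2721} = -15771 - \sqrt{2721}$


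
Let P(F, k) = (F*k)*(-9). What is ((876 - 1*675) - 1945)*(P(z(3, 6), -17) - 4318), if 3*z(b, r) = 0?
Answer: 7530592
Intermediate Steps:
z(b, r) = 0 (z(b, r) = (⅓)*0 = 0)
P(F, k) = -9*F*k
((876 - 1*675) - 1945)*(P(z(3, 6), -17) - 4318) = ((876 - 1*675) - 1945)*(-9*0*(-17) - 4318) = ((876 - 675) - 1945)*(0 - 4318) = (201 - 1945)*(-4318) = -1744*(-4318) = 7530592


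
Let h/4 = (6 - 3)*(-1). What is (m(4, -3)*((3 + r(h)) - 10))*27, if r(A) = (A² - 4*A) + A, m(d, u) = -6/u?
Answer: 9342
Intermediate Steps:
h = -12 (h = 4*((6 - 3)*(-1)) = 4*(3*(-1)) = 4*(-3) = -12)
r(A) = A² - 3*A
(m(4, -3)*((3 + r(h)) - 10))*27 = ((-6/(-3))*((3 - 12*(-3 - 12)) - 10))*27 = ((-6*(-⅓))*((3 - 12*(-15)) - 10))*27 = (2*((3 + 180) - 10))*27 = (2*(183 - 10))*27 = (2*173)*27 = 346*27 = 9342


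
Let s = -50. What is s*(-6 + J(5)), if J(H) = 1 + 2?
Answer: 150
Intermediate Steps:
J(H) = 3
s*(-6 + J(5)) = -50*(-6 + 3) = -50*(-3) = 150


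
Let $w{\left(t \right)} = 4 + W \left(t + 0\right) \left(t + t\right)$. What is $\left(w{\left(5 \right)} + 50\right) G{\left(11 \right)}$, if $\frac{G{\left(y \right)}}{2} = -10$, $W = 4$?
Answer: $-5080$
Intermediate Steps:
$G{\left(y \right)} = -20$ ($G{\left(y \right)} = 2 \left(-10\right) = -20$)
$w{\left(t \right)} = 4 + 8 t^{2}$ ($w{\left(t \right)} = 4 + 4 \left(t + 0\right) \left(t + t\right) = 4 + 4 t 2 t = 4 + 4 \cdot 2 t^{2} = 4 + 8 t^{2}$)
$\left(w{\left(5 \right)} + 50\right) G{\left(11 \right)} = \left(\left(4 + 8 \cdot 5^{2}\right) + 50\right) \left(-20\right) = \left(\left(4 + 8 \cdot 25\right) + 50\right) \left(-20\right) = \left(\left(4 + 200\right) + 50\right) \left(-20\right) = \left(204 + 50\right) \left(-20\right) = 254 \left(-20\right) = -5080$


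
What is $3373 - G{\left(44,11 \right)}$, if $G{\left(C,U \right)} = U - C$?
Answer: $3406$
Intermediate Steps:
$3373 - G{\left(44,11 \right)} = 3373 - \left(11 - 44\right) = 3373 - -33 = 3373 + 33 = 3406$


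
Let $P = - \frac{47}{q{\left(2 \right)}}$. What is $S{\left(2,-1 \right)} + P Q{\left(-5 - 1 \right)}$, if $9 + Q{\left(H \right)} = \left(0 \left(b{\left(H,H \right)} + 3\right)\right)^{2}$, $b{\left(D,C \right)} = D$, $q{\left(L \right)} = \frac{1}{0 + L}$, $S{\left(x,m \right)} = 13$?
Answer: $859$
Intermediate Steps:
$q{\left(L \right)} = \frac{1}{L}$
$P = -94$ ($P = - \frac{47}{\frac{1}{2}} = - 47 \frac{1}{\frac{1}{2}} = \left(-47\right) 2 = -94$)
$Q{\left(H \right)} = -9$ ($Q{\left(H \right)} = -9 + \left(0 \left(H + 3\right)\right)^{2} = -9 + \left(0 \left(3 + H\right)\right)^{2} = -9 + 0^{2} = -9 + 0 = -9$)
$S{\left(2,-1 \right)} + P Q{\left(-5 - 1 \right)} = 13 - -846 = 13 + 846 = 859$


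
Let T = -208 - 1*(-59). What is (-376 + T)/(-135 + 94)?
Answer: 525/41 ≈ 12.805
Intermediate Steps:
T = -149 (T = -208 + 59 = -149)
(-376 + T)/(-135 + 94) = (-376 - 149)/(-135 + 94) = -525/(-41) = -525*(-1/41) = 525/41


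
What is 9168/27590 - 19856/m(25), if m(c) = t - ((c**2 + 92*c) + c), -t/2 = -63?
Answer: 35857342/4869635 ≈ 7.3635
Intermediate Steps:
t = 126 (t = -2*(-63) = 126)
m(c) = 126 - c**2 - 93*c (m(c) = 126 - ((c**2 + 92*c) + c) = 126 - (c**2 + 93*c) = 126 + (-c**2 - 93*c) = 126 - c**2 - 93*c)
9168/27590 - 19856/m(25) = 9168/27590 - 19856/(126 - 1*25**2 - 93*25) = 9168*(1/27590) - 19856/(126 - 1*625 - 2325) = 4584/13795 - 19856/(126 - 625 - 2325) = 4584/13795 - 19856/(-2824) = 4584/13795 - 19856*(-1/2824) = 4584/13795 + 2482/353 = 35857342/4869635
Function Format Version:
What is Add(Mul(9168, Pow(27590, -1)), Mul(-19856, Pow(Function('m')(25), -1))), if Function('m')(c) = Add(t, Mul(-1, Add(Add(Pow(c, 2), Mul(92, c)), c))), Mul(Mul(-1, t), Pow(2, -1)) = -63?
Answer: Rational(35857342, 4869635) ≈ 7.3635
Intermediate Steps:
t = 126 (t = Mul(-2, -63) = 126)
Function('m')(c) = Add(126, Mul(-1, Pow(c, 2)), Mul(-93, c)) (Function('m')(c) = Add(126, Mul(-1, Add(Add(Pow(c, 2), Mul(92, c)), c))) = Add(126, Mul(-1, Add(Pow(c, 2), Mul(93, c)))) = Add(126, Add(Mul(-1, Pow(c, 2)), Mul(-93, c))) = Add(126, Mul(-1, Pow(c, 2)), Mul(-93, c)))
Add(Mul(9168, Pow(27590, -1)), Mul(-19856, Pow(Function('m')(25), -1))) = Add(Mul(9168, Pow(27590, -1)), Mul(-19856, Pow(Add(126, Mul(-1, Pow(25, 2)), Mul(-93, 25)), -1))) = Add(Mul(9168, Rational(1, 27590)), Mul(-19856, Pow(Add(126, Mul(-1, 625), -2325), -1))) = Add(Rational(4584, 13795), Mul(-19856, Pow(Add(126, -625, -2325), -1))) = Add(Rational(4584, 13795), Mul(-19856, Pow(-2824, -1))) = Add(Rational(4584, 13795), Mul(-19856, Rational(-1, 2824))) = Add(Rational(4584, 13795), Rational(2482, 353)) = Rational(35857342, 4869635)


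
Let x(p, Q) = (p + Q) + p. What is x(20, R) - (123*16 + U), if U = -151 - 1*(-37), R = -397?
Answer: -2211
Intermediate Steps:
U = -114 (U = -151 + 37 = -114)
x(p, Q) = Q + 2*p (x(p, Q) = (Q + p) + p = Q + 2*p)
x(20, R) - (123*16 + U) = (-397 + 2*20) - (123*16 - 114) = (-397 + 40) - (1968 - 114) = -357 - 1*1854 = -357 - 1854 = -2211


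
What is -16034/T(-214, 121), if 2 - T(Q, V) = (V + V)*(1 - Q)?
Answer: 8017/26014 ≈ 0.30818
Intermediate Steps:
T(Q, V) = 2 - 2*V*(1 - Q) (T(Q, V) = 2 - (V + V)*(1 - Q) = 2 - 2*V*(1 - Q))
-16034/T(-214, 121) = -16034/(2 - 2*121 + 2*(-214)*121) = -16034/(2 - 242 - 51788) = -16034/(-52028) = -16034*(-1/52028) = 8017/26014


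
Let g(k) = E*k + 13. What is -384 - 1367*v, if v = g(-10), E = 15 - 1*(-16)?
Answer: 405615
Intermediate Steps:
E = 31 (E = 15 + 16 = 31)
g(k) = 13 + 31*k (g(k) = 31*k + 13 = 13 + 31*k)
v = -297 (v = 13 + 31*(-10) = 13 - 310 = -297)
-384 - 1367*v = -384 - 1367*(-297) = -384 + 405999 = 405615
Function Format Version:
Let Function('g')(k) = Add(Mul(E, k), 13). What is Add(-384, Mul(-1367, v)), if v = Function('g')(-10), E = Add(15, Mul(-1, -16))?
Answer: 405615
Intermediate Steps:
E = 31 (E = Add(15, 16) = 31)
Function('g')(k) = Add(13, Mul(31, k)) (Function('g')(k) = Add(Mul(31, k), 13) = Add(13, Mul(31, k)))
v = -297 (v = Add(13, Mul(31, -10)) = Add(13, -310) = -297)
Add(-384, Mul(-1367, v)) = Add(-384, Mul(-1367, -297)) = Add(-384, 405999) = 405615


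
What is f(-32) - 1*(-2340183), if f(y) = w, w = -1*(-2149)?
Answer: 2342332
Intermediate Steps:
w = 2149
f(y) = 2149
f(-32) - 1*(-2340183) = 2149 - 1*(-2340183) = 2149 + 2340183 = 2342332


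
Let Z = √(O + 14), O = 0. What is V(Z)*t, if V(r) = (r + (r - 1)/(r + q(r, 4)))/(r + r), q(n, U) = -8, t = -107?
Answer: -4601/100 + 321*√14/700 ≈ -44.294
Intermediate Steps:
Z = √14 (Z = √(0 + 14) = √14 ≈ 3.7417)
V(r) = (r + (-1 + r)/(-8 + r))/(2*r) (V(r) = (r + (r - 1)/(r - 8))/(r + r) = (r + (-1 + r)/(-8 + r))/((2*r)) = (r + (-1 + r)/(-8 + r))*(1/(2*r)) = (r + (-1 + r)/(-8 + r))/(2*r))
V(Z)*t = ((-1 + (√14)² - 7*√14)/(2*(√14)*(-8 + √14)))*(-107) = ((√14/14)*(-1 + 14 - 7*√14)/(2*(-8 + √14)))*(-107) = ((√14/14)*(13 - 7*√14)/(2*(-8 + √14)))*(-107) = (√14*(13 - 7*√14)/(28*(-8 + √14)))*(-107) = -107*√14*(13 - 7*√14)/(28*(-8 + √14))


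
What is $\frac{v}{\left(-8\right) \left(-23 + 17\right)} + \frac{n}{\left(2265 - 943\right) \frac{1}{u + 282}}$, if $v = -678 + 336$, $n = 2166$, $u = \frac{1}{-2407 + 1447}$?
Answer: $\frac{96222479}{211520} \approx 454.91$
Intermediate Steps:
$u = - \frac{1}{960}$ ($u = \frac{1}{-960} = - \frac{1}{960} \approx -0.0010417$)
$v = -342$
$\frac{v}{\left(-8\right) \left(-23 + 17\right)} + \frac{n}{\left(2265 - 943\right) \frac{1}{u + 282}} = - \frac{342}{\left(-8\right) \left(-23 + 17\right)} + \frac{2166}{\left(2265 - 943\right) \frac{1}{- \frac{1}{960} + 282}} = - \frac{342}{\left(-8\right) \left(-6\right)} + \frac{2166}{1322 \frac{1}{\frac{270719}{960}}} = - \frac{342}{48} + \frac{2166}{1322 \cdot \frac{960}{270719}} = \left(-342\right) \frac{1}{48} + \frac{2166}{\frac{1269120}{270719}} = - \frac{57}{8} + 2166 \cdot \frac{270719}{1269120} = - \frac{57}{8} + \frac{97729559}{211520} = \frac{96222479}{211520}$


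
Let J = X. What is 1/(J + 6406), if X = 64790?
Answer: 1/71196 ≈ 1.4046e-5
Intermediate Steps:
J = 64790
1/(J + 6406) = 1/(64790 + 6406) = 1/71196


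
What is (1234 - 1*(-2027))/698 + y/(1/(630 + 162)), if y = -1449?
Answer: -801027123/698 ≈ -1.1476e+6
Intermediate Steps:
(1234 - 1*(-2027))/698 + y/(1/(630 + 162)) = (1234 - 1*(-2027))/698 - 1449/(1/(630 + 162)) = (1234 + 2027)*(1/698) - 1449/(1/792) = 3261*(1/698) - 1449/1/792 = 3261/698 - 1449*792 = 3261/698 - 1147608 = -801027123/698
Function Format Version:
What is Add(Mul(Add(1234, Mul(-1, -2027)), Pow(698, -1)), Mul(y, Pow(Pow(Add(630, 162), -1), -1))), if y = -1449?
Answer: Rational(-801027123, 698) ≈ -1.1476e+6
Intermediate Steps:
Add(Mul(Add(1234, Mul(-1, -2027)), Pow(698, -1)), Mul(y, Pow(Pow(Add(630, 162), -1), -1))) = Add(Mul(Add(1234, Mul(-1, -2027)), Pow(698, -1)), Mul(-1449, Pow(Pow(Add(630, 162), -1), -1))) = Add(Mul(Add(1234, 2027), Rational(1, 698)), Mul(-1449, Pow(Pow(792, -1), -1))) = Add(Mul(3261, Rational(1, 698)), Mul(-1449, Pow(Rational(1, 792), -1))) = Add(Rational(3261, 698), Mul(-1449, 792)) = Add(Rational(3261, 698), -1147608) = Rational(-801027123, 698)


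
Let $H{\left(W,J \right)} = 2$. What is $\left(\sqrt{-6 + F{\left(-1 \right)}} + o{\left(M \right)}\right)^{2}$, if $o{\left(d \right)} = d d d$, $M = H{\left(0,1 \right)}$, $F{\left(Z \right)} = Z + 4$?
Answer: $\left(8 + i \sqrt{3}\right)^{2} \approx 61.0 + 27.713 i$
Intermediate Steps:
$F{\left(Z \right)} = 4 + Z$
$M = 2$
$o{\left(d \right)} = d^{3}$ ($o{\left(d \right)} = d^{2} d = d^{3}$)
$\left(\sqrt{-6 + F{\left(-1 \right)}} + o{\left(M \right)}\right)^{2} = \left(\sqrt{-6 + \left(4 - 1\right)} + 2^{3}\right)^{2} = \left(\sqrt{-6 + 3} + 8\right)^{2} = \left(\sqrt{-3} + 8\right)^{2} = \left(i \sqrt{3} + 8\right)^{2} = \left(8 + i \sqrt{3}\right)^{2}$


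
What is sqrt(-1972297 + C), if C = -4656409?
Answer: I*sqrt(6628706) ≈ 2574.6*I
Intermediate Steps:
sqrt(-1972297 + C) = sqrt(-1972297 - 4656409) = sqrt(-6628706) = I*sqrt(6628706)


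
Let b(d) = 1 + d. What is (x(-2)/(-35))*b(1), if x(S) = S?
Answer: 4/35 ≈ 0.11429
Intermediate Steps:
(x(-2)/(-35))*b(1) = (-2/(-35))*(1 + 1) = -2*(-1/35)*2 = (2/35)*2 = 4/35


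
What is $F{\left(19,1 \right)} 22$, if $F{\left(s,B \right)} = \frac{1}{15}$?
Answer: $\frac{22}{15} \approx 1.4667$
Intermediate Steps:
$F{\left(s,B \right)} = \frac{1}{15}$
$F{\left(19,1 \right)} 22 = \frac{1}{15} \cdot 22 = \frac{22}{15}$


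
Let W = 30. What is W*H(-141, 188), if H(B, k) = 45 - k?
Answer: -4290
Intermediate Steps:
W*H(-141, 188) = 30*(45 - 1*188) = 30*(45 - 188) = 30*(-143) = -4290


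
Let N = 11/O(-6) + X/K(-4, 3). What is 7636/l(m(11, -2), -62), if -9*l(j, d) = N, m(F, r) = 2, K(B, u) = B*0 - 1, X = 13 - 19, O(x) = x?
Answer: -412344/25 ≈ -16494.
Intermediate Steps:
X = -6
K(B, u) = -1 (K(B, u) = 0 - 1 = -1)
N = 25/6 (N = 11/(-6) - 6/(-1) = 11*(-1/6) - 6*(-1) = -11/6 + 6 = 25/6 ≈ 4.1667)
l(j, d) = -25/54 (l(j, d) = -1/9*25/6 = -25/54)
7636/l(m(11, -2), -62) = 7636/(-25/54) = 7636*(-54/25) = -412344/25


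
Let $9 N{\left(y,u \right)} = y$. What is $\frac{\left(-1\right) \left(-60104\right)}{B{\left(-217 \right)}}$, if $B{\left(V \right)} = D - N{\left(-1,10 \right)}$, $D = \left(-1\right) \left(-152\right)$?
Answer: $\frac{540936}{1369} \approx 395.13$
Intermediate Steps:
$N{\left(y,u \right)} = \frac{y}{9}$
$D = 152$
$B{\left(V \right)} = \frac{1369}{9}$ ($B{\left(V \right)} = 152 - \frac{1}{9} \left(-1\right) = 152 - - \frac{1}{9} = 152 + \frac{1}{9} = \frac{1369}{9}$)
$\frac{\left(-1\right) \left(-60104\right)}{B{\left(-217 \right)}} = \frac{\left(-1\right) \left(-60104\right)}{\frac{1369}{9}} = 60104 \cdot \frac{9}{1369} = \frac{540936}{1369}$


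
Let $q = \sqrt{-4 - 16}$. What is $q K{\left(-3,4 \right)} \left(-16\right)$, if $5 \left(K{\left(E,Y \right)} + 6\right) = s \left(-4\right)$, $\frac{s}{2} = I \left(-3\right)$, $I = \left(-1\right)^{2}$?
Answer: $\frac{192 i \sqrt{5}}{5} \approx 85.865 i$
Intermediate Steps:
$I = 1$
$s = -6$ ($s = 2 \cdot 1 \left(-3\right) = 2 \left(-3\right) = -6$)
$q = 2 i \sqrt{5}$ ($q = \sqrt{-20} = 2 i \sqrt{5} \approx 4.4721 i$)
$K{\left(E,Y \right)} = - \frac{6}{5}$ ($K{\left(E,Y \right)} = -6 + \frac{\left(-6\right) \left(-4\right)}{5} = -6 + \frac{1}{5} \cdot 24 = -6 + \frac{24}{5} = - \frac{6}{5}$)
$q K{\left(-3,4 \right)} \left(-16\right) = 2 i \sqrt{5} \left(- \frac{6}{5}\right) \left(-16\right) = - \frac{12 i \sqrt{5}}{5} \left(-16\right) = \frac{192 i \sqrt{5}}{5}$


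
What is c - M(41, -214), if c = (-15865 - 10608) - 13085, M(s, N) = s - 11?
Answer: -39588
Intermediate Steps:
M(s, N) = -11 + s
c = -39558 (c = -26473 - 13085 = -39558)
c - M(41, -214) = -39558 - (-11 + 41) = -39558 - 1*30 = -39558 - 30 = -39588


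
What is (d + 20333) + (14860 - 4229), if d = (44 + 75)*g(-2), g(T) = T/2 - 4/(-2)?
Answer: 31083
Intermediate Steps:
g(T) = 2 + T/2 (g(T) = T*(1/2) - 4*(-1/2) = T/2 + 2 = 2 + T/2)
d = 119 (d = (44 + 75)*(2 + (1/2)*(-2)) = 119*(2 - 1) = 119*1 = 119)
(d + 20333) + (14860 - 4229) = (119 + 20333) + (14860 - 4229) = 20452 + 10631 = 31083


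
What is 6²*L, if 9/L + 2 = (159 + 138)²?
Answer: 324/88207 ≈ 0.0036732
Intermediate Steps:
L = 9/88207 (L = 9/(-2 + (159 + 138)²) = 9/(-2 + 297²) = 9/(-2 + 88209) = 9/88207 ≈ 0.00010203)
6²*L = 6²*(9/88207) = 36*(9/88207) = 324/88207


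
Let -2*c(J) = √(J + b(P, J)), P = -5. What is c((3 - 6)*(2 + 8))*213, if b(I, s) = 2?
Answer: -213*I*√7 ≈ -563.54*I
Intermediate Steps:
c(J) = -√(2 + J)/2 (c(J) = -√(J + 2)/2 = -√(2 + J)/2)
c((3 - 6)*(2 + 8))*213 = -√(2 + (3 - 6)*(2 + 8))/2*213 = -√(2 - 3*10)/2*213 = -√(2 - 30)/2*213 = -I*√7*213 = -213*I*√7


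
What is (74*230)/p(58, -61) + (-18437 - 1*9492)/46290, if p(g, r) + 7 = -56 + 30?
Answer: -262925819/509190 ≈ -516.36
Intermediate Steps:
p(g, r) = -33 (p(g, r) = -7 + (-56 + 30) = -7 - 26 = -33)
(74*230)/p(58, -61) + (-18437 - 1*9492)/46290 = (74*230)/(-33) + (-18437 - 1*9492)/46290 = 17020*(-1/33) + (-18437 - 9492)*(1/46290) = -17020/33 - 27929*1/46290 = -17020/33 - 27929/46290 = -262925819/509190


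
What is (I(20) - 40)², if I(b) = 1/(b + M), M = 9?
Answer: 1343281/841 ≈ 1597.2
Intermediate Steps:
I(b) = 1/(9 + b) (I(b) = 1/(b + 9) = 1/(9 + b))
(I(20) - 40)² = (1/(9 + 20) - 40)² = (1/29 - 40)² = (-1159/29)² = 1343281/841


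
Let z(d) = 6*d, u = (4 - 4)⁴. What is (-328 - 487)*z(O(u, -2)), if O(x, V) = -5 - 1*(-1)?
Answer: 19560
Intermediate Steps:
u = 0 (u = 0⁴ = 0)
O(x, V) = -4 (O(x, V) = -5 + 1 = -4)
(-328 - 487)*z(O(u, -2)) = (-328 - 487)*(6*(-4)) = -815*(-24) = 19560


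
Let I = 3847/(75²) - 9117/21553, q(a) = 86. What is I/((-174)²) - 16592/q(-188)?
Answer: -15225356857737781/78916390323750 ≈ -192.93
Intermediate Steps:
I = 31631266/121235625 (I = 3847/5625 - 9117*1/21553 = 3847*(1/5625) - 9117/21553 = 3847/5625 - 9117/21553 = 31631266/121235625 ≈ 0.26091)
I/((-174)²) - 16592/q(-188) = 31631266/(121235625*((-174)²)) - 16592/86 = (31631266/121235625)/30276 - 16592*1/86 = (31631266/121235625)*(1/30276) - 8296/43 = 15815633/1835264891250 - 8296/43 = -15225356857737781/78916390323750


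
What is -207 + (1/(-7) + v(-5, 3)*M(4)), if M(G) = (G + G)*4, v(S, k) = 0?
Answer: -1450/7 ≈ -207.14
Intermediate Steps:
M(G) = 8*G (M(G) = (2*G)*4 = 8*G)
-207 + (1/(-7) + v(-5, 3)*M(4)) = -207 + (1/(-7) + 0*(8*4)) = -207 + (-⅐ + 0*32) = -207 + (-⅐ + 0) = -207 - ⅐ = -1450/7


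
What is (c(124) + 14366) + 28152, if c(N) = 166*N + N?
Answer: 63226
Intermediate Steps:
c(N) = 167*N
(c(124) + 14366) + 28152 = (167*124 + 14366) + 28152 = (20708 + 14366) + 28152 = 35074 + 28152 = 63226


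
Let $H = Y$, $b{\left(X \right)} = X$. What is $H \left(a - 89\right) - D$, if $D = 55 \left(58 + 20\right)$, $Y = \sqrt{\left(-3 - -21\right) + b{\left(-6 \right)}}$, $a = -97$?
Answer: $-4290 - 372 \sqrt{3} \approx -4934.3$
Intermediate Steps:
$Y = 2 \sqrt{3}$ ($Y = \sqrt{\left(-3 - -21\right) - 6} = \sqrt{\left(-3 + 21\right) - 6} = \sqrt{18 - 6} = \sqrt{12} = 2 \sqrt{3} \approx 3.4641$)
$H = 2 \sqrt{3} \approx 3.4641$
$D = 4290$ ($D = 55 \cdot 78 = 4290$)
$H \left(a - 89\right) - D = 2 \sqrt{3} \left(-97 - 89\right) - 4290 = 2 \sqrt{3} \left(-186\right) - 4290 = - 372 \sqrt{3} - 4290 = -4290 - 372 \sqrt{3}$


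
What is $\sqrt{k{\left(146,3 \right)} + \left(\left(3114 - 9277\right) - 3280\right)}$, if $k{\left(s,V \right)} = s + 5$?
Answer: $2 i \sqrt{2323} \approx 96.395 i$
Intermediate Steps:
$k{\left(s,V \right)} = 5 + s$
$\sqrt{k{\left(146,3 \right)} + \left(\left(3114 - 9277\right) - 3280\right)} = \sqrt{\left(5 + 146\right) + \left(\left(3114 - 9277\right) - 3280\right)} = \sqrt{151 - 9443} = \sqrt{-9292} = 2 i \sqrt{2323}$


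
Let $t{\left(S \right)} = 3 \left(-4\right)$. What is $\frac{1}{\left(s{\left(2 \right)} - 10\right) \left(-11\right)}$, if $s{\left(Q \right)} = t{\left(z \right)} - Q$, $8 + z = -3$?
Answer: $\frac{1}{264} \approx 0.0037879$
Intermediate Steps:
$z = -11$ ($z = -8 - 3 = -11$)
$t{\left(S \right)} = -12$
$s{\left(Q \right)} = -12 - Q$
$\frac{1}{\left(s{\left(2 \right)} - 10\right) \left(-11\right)} = \frac{1}{\left(\left(-12 - 2\right) - 10\right) \left(-11\right)} = \frac{1}{\left(-14 - 10\right) \left(-11\right)} = \frac{1}{\left(-24\right) \left(-11\right)} = \frac{1}{264}$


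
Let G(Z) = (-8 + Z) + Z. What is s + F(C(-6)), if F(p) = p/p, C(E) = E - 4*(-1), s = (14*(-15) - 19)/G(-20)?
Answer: 277/48 ≈ 5.7708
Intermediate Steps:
G(Z) = -8 + 2*Z
s = 229/48 (s = (14*(-15) - 19)/(-8 + 2*(-20)) = (-210 - 19)/(-8 - 40) = -229/(-48) = -229*(-1/48) = 229/48 ≈ 4.7708)
C(E) = 4 + E (C(E) = E + 4 = 4 + E)
F(p) = 1
s + F(C(-6)) = 229/48 + 1 = 277/48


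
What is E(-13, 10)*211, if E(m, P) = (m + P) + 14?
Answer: 2321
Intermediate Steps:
E(m, P) = 14 + P + m (E(m, P) = (P + m) + 14 = 14 + P + m)
E(-13, 10)*211 = (14 + 10 - 13)*211 = 11*211 = 2321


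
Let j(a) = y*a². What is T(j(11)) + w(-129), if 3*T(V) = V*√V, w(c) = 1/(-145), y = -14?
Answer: -1/145 - 18634*I*√14/3 ≈ -0.0068966 - 23241.0*I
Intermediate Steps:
j(a) = -14*a²
w(c) = -1/145
T(V) = V^(3/2)/3 (T(V) = (V*√V)/3 = V^(3/2)/3)
T(j(11)) + w(-129) = (-14*11²)^(3/2)/3 - 1/145 = (-14*121)^(3/2)/3 - 1/145 = (-1694)^(3/2)/3 - 1/145 = (-18634*I*√14)/3 - 1/145 = -18634*I*√14/3 - 1/145 = -1/145 - 18634*I*√14/3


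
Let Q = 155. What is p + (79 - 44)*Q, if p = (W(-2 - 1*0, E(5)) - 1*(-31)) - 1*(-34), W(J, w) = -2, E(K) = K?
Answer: 5488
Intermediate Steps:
p = 63 (p = (-2 - 1*(-31)) - 1*(-34) = (-2 + 31) + 34 = 29 + 34 = 63)
p + (79 - 44)*Q = 63 + (79 - 44)*155 = 63 + 35*155 = 63 + 5425 = 5488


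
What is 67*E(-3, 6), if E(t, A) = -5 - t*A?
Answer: 871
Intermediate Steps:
E(t, A) = -5 - A*t
67*E(-3, 6) = 67*(-5 - 1*6*(-3)) = 67*(-5 + 18) = 67*13 = 871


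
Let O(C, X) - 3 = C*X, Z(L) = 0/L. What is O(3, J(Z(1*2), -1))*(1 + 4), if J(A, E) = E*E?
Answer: 30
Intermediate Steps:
Z(L) = 0
J(A, E) = E**2
O(C, X) = 3 + C*X
O(3, J(Z(1*2), -1))*(1 + 4) = (3 + 3*(-1)**2)*(1 + 4) = (3 + 3*1)*5 = (3 + 3)*5 = 6*5 = 30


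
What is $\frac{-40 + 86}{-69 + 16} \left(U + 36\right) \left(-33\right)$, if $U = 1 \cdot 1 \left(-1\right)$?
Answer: $\frac{53130}{53} \approx 1002.5$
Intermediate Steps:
$U = -1$ ($U = 1 \left(-1\right) = -1$)
$\frac{-40 + 86}{-69 + 16} \left(U + 36\right) \left(-33\right) = \frac{-40 + 86}{-69 + 16} \left(-1 + 36\right) \left(-33\right) = \frac{46}{-53} \cdot 35 \left(-33\right) = 46 \left(- \frac{1}{53}\right) 35 \left(-33\right) = \left(- \frac{46}{53}\right) 35 \left(-33\right) = \left(- \frac{1610}{53}\right) \left(-33\right) = \frac{53130}{53}$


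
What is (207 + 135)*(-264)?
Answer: -90288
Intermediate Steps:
(207 + 135)*(-264) = 342*(-264) = -90288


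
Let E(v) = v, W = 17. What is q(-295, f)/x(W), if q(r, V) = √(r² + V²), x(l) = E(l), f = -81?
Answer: √93586/17 ≈ 17.995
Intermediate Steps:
x(l) = l
q(r, V) = √(V² + r²)
q(-295, f)/x(W) = √((-81)² + (-295)²)/17 = √(6561 + 87025)*(1/17) = √93586*(1/17) = √93586/17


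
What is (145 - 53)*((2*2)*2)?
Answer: 736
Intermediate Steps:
(145 - 53)*((2*2)*2) = 92*(4*2) = 92*8 = 736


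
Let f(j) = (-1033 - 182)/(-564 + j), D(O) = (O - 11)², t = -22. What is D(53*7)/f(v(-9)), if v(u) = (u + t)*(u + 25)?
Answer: 339200/3 ≈ 1.1307e+5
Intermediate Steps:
v(u) = (-22 + u)*(25 + u) (v(u) = (u - 22)*(u + 25) = (-22 + u)*(25 + u))
D(O) = (-11 + O)²
f(j) = -1215/(-564 + j)
D(53*7)/f(v(-9)) = (-11 + 53*7)²/((-1215/(-564 + (-550 + (-9)² + 3*(-9))))) = (-11 + 371)²/((-1215/(-564 + (-550 + 81 - 27)))) = 360²/((-1215/(-564 - 496))) = 129600/((-1215/(-1060))) = 129600/((-1215*(-1/1060))) = 129600/(243/212) = 129600*(212/243) = 339200/3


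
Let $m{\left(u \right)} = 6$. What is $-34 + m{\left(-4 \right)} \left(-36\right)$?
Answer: $-250$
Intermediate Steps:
$-34 + m{\left(-4 \right)} \left(-36\right) = -34 + 6 \left(-36\right) = -34 - 216 = -250$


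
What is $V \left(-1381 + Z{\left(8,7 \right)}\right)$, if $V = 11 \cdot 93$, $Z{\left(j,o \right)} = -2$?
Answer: $-1414809$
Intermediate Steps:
$V = 1023$
$V \left(-1381 + Z{\left(8,7 \right)}\right) = 1023 \left(-1381 - 2\right) = 1023 \left(-1383\right) = -1414809$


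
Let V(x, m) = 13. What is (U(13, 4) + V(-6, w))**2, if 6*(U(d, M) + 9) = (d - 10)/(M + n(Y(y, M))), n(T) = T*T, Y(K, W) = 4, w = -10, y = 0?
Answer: 25921/1600 ≈ 16.201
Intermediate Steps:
n(T) = T**2
U(d, M) = -9 + (-10 + d)/(6*(16 + M)) (U(d, M) = -9 + ((d - 10)/(M + 4**2))/6 = -9 + ((-10 + d)/(M + 16))/6 = -9 + ((-10 + d)/(16 + M))/6 = -9 + (-10 + d)/(6*(16 + M)))
(U(13, 4) + V(-6, w))**2 = ((-874 + 13 - 54*4)/(6*(16 + 4)) + 13)**2 = ((1/6)*(-874 + 13 - 216)/20 + 13)**2 = ((1/6)*(1/20)*(-1077) + 13)**2 = (-359/40 + 13)**2 = (161/40)**2 = 25921/1600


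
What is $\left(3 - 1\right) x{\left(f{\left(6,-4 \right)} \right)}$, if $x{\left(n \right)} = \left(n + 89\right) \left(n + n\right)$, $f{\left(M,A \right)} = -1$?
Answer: $-352$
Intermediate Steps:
$x{\left(n \right)} = 2 n \left(89 + n\right)$ ($x{\left(n \right)} = \left(89 + n\right) 2 n = 2 n \left(89 + n\right)$)
$\left(3 - 1\right) x{\left(f{\left(6,-4 \right)} \right)} = \left(3 - 1\right) 2 \left(-1\right) \left(89 - 1\right) = \left(3 - 1\right) 2 \left(-1\right) 88 = 2 \left(-176\right) = -352$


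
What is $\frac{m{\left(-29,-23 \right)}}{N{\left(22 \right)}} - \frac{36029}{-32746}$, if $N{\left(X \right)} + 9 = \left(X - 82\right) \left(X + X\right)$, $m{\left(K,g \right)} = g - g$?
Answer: $\frac{5147}{4678} \approx 1.1003$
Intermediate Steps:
$m{\left(K,g \right)} = 0$
$N{\left(X \right)} = -9 + 2 X \left(-82 + X\right)$ ($N{\left(X \right)} = -9 + \left(X - 82\right) \left(X + X\right) = -9 + \left(-82 + X\right) 2 X = -9 + 2 X \left(-82 + X\right)$)
$\frac{m{\left(-29,-23 \right)}}{N{\left(22 \right)}} - \frac{36029}{-32746} = \frac{0}{-9 - 3608 + 2 \cdot 22^{2}} - \frac{36029}{-32746} = \frac{0}{-9 - 3608 + 2 \cdot 484} - - \frac{5147}{4678} = \frac{0}{-9 - 3608 + 968} + \frac{5147}{4678} = \frac{0}{-2649} + \frac{5147}{4678} = 0 \left(- \frac{1}{2649}\right) + \frac{5147}{4678} = 0 + \frac{5147}{4678} = \frac{5147}{4678}$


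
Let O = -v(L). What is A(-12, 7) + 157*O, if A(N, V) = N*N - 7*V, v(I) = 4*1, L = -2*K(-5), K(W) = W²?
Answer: -533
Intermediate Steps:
L = -50 (L = -2*(-5)² = -2*25 = -50)
v(I) = 4
A(N, V) = N² - 7*V
O = -4 (O = -1*4 = -4)
A(-12, 7) + 157*O = ((-12)² - 7*7) + 157*(-4) = (144 - 49) - 628 = 95 - 628 = -533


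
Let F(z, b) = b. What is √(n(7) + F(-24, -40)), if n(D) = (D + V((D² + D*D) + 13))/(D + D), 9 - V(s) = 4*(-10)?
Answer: 6*I ≈ 6.0*I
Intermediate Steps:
V(s) = 49 (V(s) = 9 - 4*(-10) = 9 - 1*(-40) = 9 + 40 = 49)
n(D) = (49 + D)/(2*D) (n(D) = (D + 49)/(D + D) = (49 + D)/((2*D)) = (49 + D)*(1/(2*D)) = (49 + D)/(2*D))
√(n(7) + F(-24, -40)) = √((½)*(49 + 7)/7 - 40) = √((½)*(⅐)*56 - 40) = √(4 - 40) = √(-36) = 6*I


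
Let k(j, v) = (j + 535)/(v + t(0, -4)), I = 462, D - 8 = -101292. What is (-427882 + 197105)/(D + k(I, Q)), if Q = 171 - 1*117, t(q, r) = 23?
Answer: 17769829/7797871 ≈ 2.2788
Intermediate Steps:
D = -101284 (D = 8 - 101292 = -101284)
Q = 54 (Q = 171 - 117 = 54)
k(j, v) = (535 + j)/(23 + v) (k(j, v) = (j + 535)/(v + 23) = (535 + j)/(23 + v))
(-427882 + 197105)/(D + k(I, Q)) = (-427882 + 197105)/(-101284 + (535 + 462)/(23 + 54)) = -230777/(-101284 + 997/77) = -230777/(-7797871/77) = -230777*(-77/7797871) = 17769829/7797871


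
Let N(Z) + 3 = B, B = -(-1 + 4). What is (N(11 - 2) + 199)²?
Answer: 37249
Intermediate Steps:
B = -3 (B = -1*3 = -3)
N(Z) = -6 (N(Z) = -3 - 3 = -6)
(N(11 - 2) + 199)² = (-6 + 199)² = 193² = 37249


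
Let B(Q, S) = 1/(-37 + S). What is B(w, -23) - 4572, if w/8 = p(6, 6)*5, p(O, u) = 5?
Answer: -274321/60 ≈ -4572.0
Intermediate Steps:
w = 200 (w = 8*(5*5) = 8*25 = 200)
B(w, -23) - 4572 = 1/(-37 - 23) - 4572 = 1/(-60) - 4572 = -1/60 - 4572 = -274321/60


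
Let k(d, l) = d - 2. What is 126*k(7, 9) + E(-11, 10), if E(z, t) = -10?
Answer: 620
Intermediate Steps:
k(d, l) = -2 + d
126*k(7, 9) + E(-11, 10) = 126*(-2 + 7) - 10 = 126*5 - 10 = 630 - 10 = 620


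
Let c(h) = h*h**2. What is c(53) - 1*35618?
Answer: 113259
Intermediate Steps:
c(h) = h**3
c(53) - 1*35618 = 53**3 - 1*35618 = 148877 - 35618 = 113259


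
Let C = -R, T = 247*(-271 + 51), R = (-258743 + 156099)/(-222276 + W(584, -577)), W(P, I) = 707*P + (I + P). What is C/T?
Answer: -25661/2589559115 ≈ -9.9094e-6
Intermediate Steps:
W(P, I) = I + 708*P
R = -102644/190619 (R = (-258743 + 156099)/(-222276 + (-577 + 708*584)) = -102644/(-222276 + (-577 + 413472)) = -102644/(-222276 + 412895) = -102644/190619 ≈ -0.53848)
T = -54340 (T = 247*(-220) = -54340)
C = 102644/190619 (C = -1*(-102644/190619) = 102644/190619 ≈ 0.53848)
C/T = (102644/190619)/(-54340) = (102644/190619)*(-1/54340) = -25661/2589559115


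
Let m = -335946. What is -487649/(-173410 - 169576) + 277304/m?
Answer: 34356170605/57612387378 ≈ 0.59633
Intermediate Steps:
-487649/(-173410 - 169576) + 277304/m = -487649/(-173410 - 169576) + 277304/(-335946) = -487649/(-342986) + 277304*(-1/335946) = -487649*(-1/342986) - 138652/167973 = 487649/342986 - 138652/167973 = 34356170605/57612387378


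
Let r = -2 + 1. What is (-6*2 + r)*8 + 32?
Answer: -72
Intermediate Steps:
r = -1
(-6*2 + r)*8 + 32 = (-6*2 - 1)*8 + 32 = (-12 - 1)*8 + 32 = -13*8 + 32 = -104 + 32 = -72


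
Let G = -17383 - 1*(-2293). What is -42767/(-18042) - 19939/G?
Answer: 27919263/7562605 ≈ 3.6918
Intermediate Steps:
G = -15090 (G = -17383 + 2293 = -15090)
-42767/(-18042) - 19939/G = -42767/(-18042) - 19939/(-15090) = -42767*(-1/18042) - 19939*(-1/15090) = 42767/18042 + 19939/15090 = 27919263/7562605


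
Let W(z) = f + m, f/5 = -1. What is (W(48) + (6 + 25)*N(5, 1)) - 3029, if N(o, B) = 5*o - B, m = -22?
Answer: -2312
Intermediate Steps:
f = -5 (f = 5*(-1) = -5)
N(o, B) = -B + 5*o
W(z) = -27 (W(z) = -5 - 22 = -27)
(W(48) + (6 + 25)*N(5, 1)) - 3029 = (-27 + (6 + 25)*(-1*1 + 5*5)) - 3029 = (-27 + 31*(-1 + 25)) - 3029 = (-27 + 31*24) - 3029 = (-27 + 744) - 3029 = 717 - 3029 = -2312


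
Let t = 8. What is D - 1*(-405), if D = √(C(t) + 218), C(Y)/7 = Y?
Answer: 405 + √274 ≈ 421.55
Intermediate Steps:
C(Y) = 7*Y
D = √274 (D = √(7*8 + 218) = √(56 + 218) = √274 ≈ 16.553)
D - 1*(-405) = √274 - 1*(-405) = √274 + 405 = 405 + √274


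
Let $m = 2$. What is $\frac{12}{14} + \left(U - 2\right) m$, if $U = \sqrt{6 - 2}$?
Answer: $\frac{6}{7} \approx 0.85714$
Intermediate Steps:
$U = 2$ ($U = \sqrt{4} = 2$)
$\frac{12}{14} + \left(U - 2\right) m = \frac{12}{14} + \left(2 - 2\right) 2 = 12 \cdot \frac{1}{14} + 0 \cdot 2 = \frac{6}{7} + 0 = \frac{6}{7}$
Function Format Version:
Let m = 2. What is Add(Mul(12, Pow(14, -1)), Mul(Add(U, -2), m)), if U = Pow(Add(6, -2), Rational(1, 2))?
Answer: Rational(6, 7) ≈ 0.85714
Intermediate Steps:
U = 2 (U = Pow(4, Rational(1, 2)) = 2)
Add(Mul(12, Pow(14, -1)), Mul(Add(U, -2), m)) = Add(Mul(12, Pow(14, -1)), Mul(Add(2, -2), 2)) = Add(Mul(12, Rational(1, 14)), Mul(0, 2)) = Add(Rational(6, 7), 0) = Rational(6, 7)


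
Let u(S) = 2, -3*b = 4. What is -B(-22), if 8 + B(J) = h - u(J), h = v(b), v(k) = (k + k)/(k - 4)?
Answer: 19/2 ≈ 9.5000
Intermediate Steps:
b = -4/3 (b = -⅓*4 = -4/3 ≈ -1.3333)
v(k) = 2*k/(-4 + k) (v(k) = (2*k)/(-4 + k) = 2*k/(-4 + k))
h = ½ (h = 2*(-4/3)/(-4 - 4/3) = 2*(-4/3)/(-16/3) = 2*(-4/3)*(-3/16) = ½ ≈ 0.50000)
B(J) = -19/2 (B(J) = -8 + (½ - 1*2) = -8 + (½ - 2) = -8 - 3/2 = -19/2)
-B(-22) = -1*(-19/2) = 19/2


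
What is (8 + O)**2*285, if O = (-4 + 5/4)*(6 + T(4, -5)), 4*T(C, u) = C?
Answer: 577125/16 ≈ 36070.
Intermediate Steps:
T(C, u) = C/4
O = -77/4 (O = (-4 + 5/4)*(6 + (1/4)*4) = (-4 + 5*(1/4))*(6 + 1) = (-4 + 5/4)*7 = -11/4*7 = -77/4 ≈ -19.250)
(8 + O)**2*285 = (8 - 77/4)**2*285 = (-45/4)**2*285 = (2025/16)*285 = 577125/16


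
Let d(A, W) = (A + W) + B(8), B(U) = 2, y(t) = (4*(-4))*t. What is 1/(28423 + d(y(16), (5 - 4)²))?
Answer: 1/28170 ≈ 3.5499e-5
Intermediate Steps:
y(t) = -16*t
d(A, W) = 2 + A + W (d(A, W) = (A + W) + 2 = 2 + A + W)
1/(28423 + d(y(16), (5 - 4)²)) = 1/(28423 + (2 - 16*16 + (5 - 4)²)) = 1/(28423 + (2 - 256 + 1²)) = 1/(28423 + (2 - 256 + 1)) = 1/(28423 - 253) = 1/28170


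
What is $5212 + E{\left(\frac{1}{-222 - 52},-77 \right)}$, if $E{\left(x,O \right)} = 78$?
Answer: $5290$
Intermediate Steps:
$5212 + E{\left(\frac{1}{-222 - 52},-77 \right)} = 5212 + 78 = 5290$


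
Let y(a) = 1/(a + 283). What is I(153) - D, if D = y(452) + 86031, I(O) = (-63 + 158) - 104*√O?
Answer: -63162961/735 - 312*√17 ≈ -87222.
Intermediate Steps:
y(a) = 1/(283 + a)
I(O) = 95 - 104*√O
D = 63232786/735 (D = 1/(283 + 452) + 86031 = 1/735 + 86031 = 63232786/735 ≈ 86031.)
I(153) - D = (95 - 312*√17) - 1*63232786/735 = (95 - 312*√17) - 63232786/735 = -63162961/735 - 312*√17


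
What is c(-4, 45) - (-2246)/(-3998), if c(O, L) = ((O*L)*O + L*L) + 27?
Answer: 5540105/1999 ≈ 2771.4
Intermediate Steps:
c(O, L) = 27 + L**2 + L*O**2 (c(O, L) = ((L*O)*O + L**2) + 27 = (L*O**2 + L**2) + 27 = (L**2 + L*O**2) + 27 = 27 + L**2 + L*O**2)
c(-4, 45) - (-2246)/(-3998) = (27 + 45**2 + 45*(-4)**2) - (-2246)/(-3998) = (27 + 2025 + 45*16) - (-2246)*(-1)/3998 = (27 + 2025 + 720) - 1*1123/1999 = 2772 - 1123/1999 = 5540105/1999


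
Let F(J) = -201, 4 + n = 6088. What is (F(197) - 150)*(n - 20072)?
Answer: 4909788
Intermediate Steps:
n = 6084 (n = -4 + 6088 = 6084)
(F(197) - 150)*(n - 20072) = (-201 - 150)*(6084 - 20072) = -351*(-13988) = 4909788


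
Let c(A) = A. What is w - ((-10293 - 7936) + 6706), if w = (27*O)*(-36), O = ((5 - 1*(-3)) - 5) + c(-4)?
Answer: 12495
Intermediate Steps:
O = -1 (O = ((5 - 1*(-3)) - 5) - 4 = ((5 + 3) - 5) - 4 = (8 - 5) - 4 = 3 - 4 = -1)
w = 972 (w = (27*(-1))*(-36) = -27*(-36) = 972)
w - ((-10293 - 7936) + 6706) = 972 - ((-10293 - 7936) + 6706) = 972 - (-18229 + 6706) = 972 - 1*(-11523) = 972 + 11523 = 12495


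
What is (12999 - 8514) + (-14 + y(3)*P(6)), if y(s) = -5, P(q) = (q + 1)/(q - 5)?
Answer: 4436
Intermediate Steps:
P(q) = (1 + q)/(-5 + q)
(12999 - 8514) + (-14 + y(3)*P(6)) = (12999 - 8514) + (-14 - 5*(1 + 6)/(-5 + 6)) = 4485 + (-14 - 5*7/1) = 4485 + (-14 - 5*7) = 4485 + (-14 - 35) = 4485 - 49 = 4436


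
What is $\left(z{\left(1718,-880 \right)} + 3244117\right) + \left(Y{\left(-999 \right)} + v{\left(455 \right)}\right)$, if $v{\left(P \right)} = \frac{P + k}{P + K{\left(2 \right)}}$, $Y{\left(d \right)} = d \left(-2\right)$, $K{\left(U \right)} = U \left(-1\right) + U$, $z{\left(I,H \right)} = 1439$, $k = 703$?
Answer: $\frac{1477638228}{455} \approx 3.2476 \cdot 10^{6}$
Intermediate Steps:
$K{\left(U \right)} = 0$ ($K{\left(U \right)} = - U + U = 0$)
$Y{\left(d \right)} = - 2 d$
$v{\left(P \right)} = \frac{703 + P}{P}$ ($v{\left(P \right)} = \frac{P + 703}{P + 0} = \frac{703 + P}{P}$)
$\left(z{\left(1718,-880 \right)} + 3244117\right) + \left(Y{\left(-999 \right)} + v{\left(455 \right)}\right) = \left(1439 + 3244117\right) + \left(\left(-2\right) \left(-999\right) + \frac{703 + 455}{455}\right) = 3245556 + \left(1998 + \frac{1}{455} \cdot 1158\right) = 3245556 + \left(1998 + \frac{1158}{455}\right) = 3245556 + \frac{910248}{455} = \frac{1477638228}{455}$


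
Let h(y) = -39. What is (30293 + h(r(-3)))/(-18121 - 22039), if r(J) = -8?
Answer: -15127/20080 ≈ -0.75334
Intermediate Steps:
(30293 + h(r(-3)))/(-18121 - 22039) = (30293 - 39)/(-18121 - 22039) = 30254/(-40160) = 30254*(-1/40160) = -15127/20080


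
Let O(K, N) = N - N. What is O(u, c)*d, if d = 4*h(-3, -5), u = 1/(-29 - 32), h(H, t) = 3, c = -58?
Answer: 0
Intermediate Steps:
u = -1/61 (u = 1/(-61) = -1/61 ≈ -0.016393)
O(K, N) = 0
d = 12 (d = 4*3 = 12)
O(u, c)*d = 0*12 = 0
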